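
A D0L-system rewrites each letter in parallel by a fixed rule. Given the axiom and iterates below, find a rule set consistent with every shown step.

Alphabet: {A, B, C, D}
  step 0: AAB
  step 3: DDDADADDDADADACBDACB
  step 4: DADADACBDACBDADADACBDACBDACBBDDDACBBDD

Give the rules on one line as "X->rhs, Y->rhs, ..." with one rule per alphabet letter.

  step 3 ⇒ step 4: DDDADADDDADADACBDACB ⇒ DA·DA·DA·CB·DA·CB·DA·DA·DA·CB·DA·CB·DA·CB·B·DD·DA·CB·B·DD
    A ↦ CB
    B ↦ DD
    C ↦ B
    D ↦ DA

A->CB, B->DD, C->B, D->DA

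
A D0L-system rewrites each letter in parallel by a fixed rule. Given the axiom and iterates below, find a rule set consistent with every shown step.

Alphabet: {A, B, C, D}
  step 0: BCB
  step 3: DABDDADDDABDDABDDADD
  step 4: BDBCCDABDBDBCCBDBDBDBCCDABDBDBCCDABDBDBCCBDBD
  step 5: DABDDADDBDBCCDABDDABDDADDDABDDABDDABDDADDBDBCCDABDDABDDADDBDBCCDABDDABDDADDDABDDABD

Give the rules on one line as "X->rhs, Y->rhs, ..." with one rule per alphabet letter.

A->BCC, B->DA, C->D, D->BD

  step 4 ⇒ step 5: BDBCCDABDBDBCCBDBDBDBCCDABDBDBCCDABDBDBCCBDBD ⇒ DA·BD·DA·D·D·BD·BCC·DA·BD·DA·BD·DA·D·D·DA·BD·DA·BD·DA·BD·DA·D·D·BD·BCC·DA·BD·DA·BD·DA·D·D·BD·BCC·DA·BD·DA·BD·DA·D·D·DA·BD·DA·BD
    A ↦ BCC
    B ↦ DA
    C ↦ D
    D ↦ BD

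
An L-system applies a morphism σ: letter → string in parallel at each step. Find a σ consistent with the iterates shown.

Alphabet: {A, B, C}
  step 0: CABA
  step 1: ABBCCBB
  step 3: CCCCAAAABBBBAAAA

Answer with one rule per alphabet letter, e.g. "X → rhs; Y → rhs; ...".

  step 0 ⇒ step 1: CABA ⇒ A·BB·CC·BB
    A ↦ BB
    B ↦ CC
    C ↦ A

A->BB, B->CC, C->A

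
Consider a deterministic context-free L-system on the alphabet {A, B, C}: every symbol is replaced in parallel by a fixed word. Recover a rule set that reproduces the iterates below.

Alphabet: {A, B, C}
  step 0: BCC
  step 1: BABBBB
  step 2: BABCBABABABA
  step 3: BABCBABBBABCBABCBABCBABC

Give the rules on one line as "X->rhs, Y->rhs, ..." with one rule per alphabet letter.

A->BC, B->BA, C->BB

  step 2 ⇒ step 3: BABCBABABABA ⇒ BA·BC·BA·BB·BA·BC·BA·BC·BA·BC·BA·BC
    A ↦ BC
    B ↦ BA
    C ↦ BB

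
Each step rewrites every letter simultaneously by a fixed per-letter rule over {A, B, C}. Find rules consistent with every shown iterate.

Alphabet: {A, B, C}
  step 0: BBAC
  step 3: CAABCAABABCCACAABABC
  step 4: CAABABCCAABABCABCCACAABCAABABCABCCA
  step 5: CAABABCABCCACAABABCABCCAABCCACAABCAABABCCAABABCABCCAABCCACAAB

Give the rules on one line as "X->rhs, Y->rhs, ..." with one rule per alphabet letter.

A->AB, B->C, C->CA

  step 4 ⇒ step 5: CAABABCCAABABCABCCACAABCAABABCABCCA ⇒ CA·AB·AB·C·AB·C·CA·CA·AB·AB·C·AB·C·CA·AB·C·CA·CA·AB·CA·AB·AB·C·CA·AB·AB·C·AB·C·CA·AB·C·CA·CA·AB
    A ↦ AB
    B ↦ C
    C ↦ CA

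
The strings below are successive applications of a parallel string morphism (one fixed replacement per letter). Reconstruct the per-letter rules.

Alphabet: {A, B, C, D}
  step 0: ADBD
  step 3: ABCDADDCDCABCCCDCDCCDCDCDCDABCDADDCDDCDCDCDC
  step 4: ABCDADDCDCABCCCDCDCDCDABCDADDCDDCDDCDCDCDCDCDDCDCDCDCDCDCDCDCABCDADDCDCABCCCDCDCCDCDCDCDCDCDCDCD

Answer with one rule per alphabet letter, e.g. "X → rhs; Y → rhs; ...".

A->ABC, B->DAD, C->DCD, D->C

  step 3 ⇒ step 4: ABCDADDCDCABCCCDCDCCDCDCDCDABCDADDCDDCDCDCDC ⇒ ABC·DAD·DCD·C·ABC·C·C·DCD·C·DCD·ABC·DAD·DCD·DCD·DCD·C·DCD·C·DCD·DCD·C·DCD·C·DCD·C·DCD·C·ABC·DAD·DCD·C·ABC·C·C·DCD·C·C·DCD·C·DCD·C·DCD·C·DCD
    A ↦ ABC
    B ↦ DAD
    C ↦ DCD
    D ↦ C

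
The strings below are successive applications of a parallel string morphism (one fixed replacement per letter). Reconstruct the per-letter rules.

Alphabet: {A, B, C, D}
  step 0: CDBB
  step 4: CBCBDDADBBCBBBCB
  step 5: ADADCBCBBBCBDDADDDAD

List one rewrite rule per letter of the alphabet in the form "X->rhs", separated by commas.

A->BB, B->D, C->A, D->CB

  step 4 ⇒ step 5: CBCBDDADBBCBBBCB ⇒ A·D·A·D·CB·CB·BB·CB·D·D·A·D·D·D·A·D
    A ↦ BB
    B ↦ D
    C ↦ A
    D ↦ CB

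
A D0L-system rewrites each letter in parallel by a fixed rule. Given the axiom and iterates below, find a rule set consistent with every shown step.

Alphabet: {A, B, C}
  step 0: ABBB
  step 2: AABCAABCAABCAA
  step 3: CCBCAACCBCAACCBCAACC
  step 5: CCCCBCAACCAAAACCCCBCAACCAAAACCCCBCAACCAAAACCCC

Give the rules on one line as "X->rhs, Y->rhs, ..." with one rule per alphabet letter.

A->C, B->BC, C->AA

  step 2 ⇒ step 3: AABCAABCAABCAA ⇒ C·C·BC·AA·C·C·BC·AA·C·C·BC·AA·C·C
    A ↦ C
    B ↦ BC
    C ↦ AA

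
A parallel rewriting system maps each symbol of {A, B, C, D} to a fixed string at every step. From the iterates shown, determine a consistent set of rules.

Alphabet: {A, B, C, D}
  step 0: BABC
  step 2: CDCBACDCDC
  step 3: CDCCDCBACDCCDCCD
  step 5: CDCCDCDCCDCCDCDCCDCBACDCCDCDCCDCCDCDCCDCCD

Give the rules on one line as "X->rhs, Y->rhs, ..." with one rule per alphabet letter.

A->BA, B->C, C->CD, D->C

  step 2 ⇒ step 3: CDCBACDCDC ⇒ CD·C·CD·C·BA·CD·C·CD·C·CD
    A ↦ BA
    B ↦ C
    C ↦ CD
    D ↦ C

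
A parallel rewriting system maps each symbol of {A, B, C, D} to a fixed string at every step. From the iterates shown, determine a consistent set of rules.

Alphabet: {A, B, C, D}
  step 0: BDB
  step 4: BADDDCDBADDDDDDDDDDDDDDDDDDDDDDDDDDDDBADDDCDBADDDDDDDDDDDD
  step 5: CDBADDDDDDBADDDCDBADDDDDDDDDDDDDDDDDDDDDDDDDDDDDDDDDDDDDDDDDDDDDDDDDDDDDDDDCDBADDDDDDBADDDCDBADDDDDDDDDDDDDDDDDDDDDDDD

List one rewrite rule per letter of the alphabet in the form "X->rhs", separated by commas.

A->BA, B->CD, C->BAD, D->DD

  step 4 ⇒ step 5: BADDDCDBADDDDDDDDDDDDDDDDDDDDDDDDDDDDBADDDCDBADDDDDDDDDDDD ⇒ CD·BA·DD·DD·DD·BAD·DD·CD·BA·DD·DD·DD·DD·DD·DD·DD·DD·DD·DD·DD·DD·DD·DD·DD·DD·DD·DD·DD·DD·DD·DD·DD·DD·DD·DD·DD·DD·CD·BA·DD·DD·DD·BAD·DD·CD·BA·DD·DD·DD·DD·DD·DD·DD·DD·DD·DD·DD·DD
    A ↦ BA
    B ↦ CD
    C ↦ BAD
    D ↦ DD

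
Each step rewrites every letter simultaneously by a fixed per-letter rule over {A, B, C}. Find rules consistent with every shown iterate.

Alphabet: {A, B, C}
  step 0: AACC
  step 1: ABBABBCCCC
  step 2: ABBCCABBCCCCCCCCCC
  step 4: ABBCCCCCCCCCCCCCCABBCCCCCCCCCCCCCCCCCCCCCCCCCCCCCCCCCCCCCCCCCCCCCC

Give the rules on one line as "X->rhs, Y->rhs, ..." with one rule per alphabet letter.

  step 1 ⇒ step 2: ABBABBCCCC ⇒ ABB·C·C·ABB·C·C·CC·CC·CC·CC
    A ↦ ABB
    B ↦ C
    C ↦ CC

A->ABB, B->C, C->CC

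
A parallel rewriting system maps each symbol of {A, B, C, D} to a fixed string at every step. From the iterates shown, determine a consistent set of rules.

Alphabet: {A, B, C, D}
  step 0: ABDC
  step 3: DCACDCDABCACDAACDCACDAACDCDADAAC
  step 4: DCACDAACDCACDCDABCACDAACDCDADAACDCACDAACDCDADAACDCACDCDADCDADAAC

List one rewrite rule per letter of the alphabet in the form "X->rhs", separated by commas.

A->DA, B->BC, C->AC, D->DC

  step 3 ⇒ step 4: DCACDCDABCACDAACDCACDAACDCDADAAC ⇒ DC·AC·DA·AC·DC·AC·DC·DA·BC·AC·DA·AC·DC·DA·DA·AC·DC·AC·DA·AC·DC·DA·DA·AC·DC·AC·DC·DA·DC·DA·DA·AC
    A ↦ DA
    B ↦ BC
    C ↦ AC
    D ↦ DC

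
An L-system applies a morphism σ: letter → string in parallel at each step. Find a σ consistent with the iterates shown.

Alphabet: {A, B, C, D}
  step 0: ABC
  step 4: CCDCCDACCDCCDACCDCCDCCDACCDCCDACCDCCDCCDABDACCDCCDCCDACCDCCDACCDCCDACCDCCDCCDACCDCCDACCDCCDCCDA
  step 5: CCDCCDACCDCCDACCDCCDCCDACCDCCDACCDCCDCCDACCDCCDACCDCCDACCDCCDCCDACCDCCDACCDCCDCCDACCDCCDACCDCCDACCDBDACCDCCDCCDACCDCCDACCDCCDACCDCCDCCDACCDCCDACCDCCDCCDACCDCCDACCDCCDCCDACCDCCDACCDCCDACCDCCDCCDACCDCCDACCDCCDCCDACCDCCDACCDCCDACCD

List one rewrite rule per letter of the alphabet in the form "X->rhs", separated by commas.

  step 4 ⇒ step 5: CCDCCDACCDCCDACCDCCDCCDACCDCCDACCDCCDCCDABDACCDCCDCCDACCDCCDACCDCCDACCDCCDCCDACCDCCDACCDCCDCCDA ⇒ CCD·CCD·A·CCD·CCD·A·CCD·CCD·CCD·A·CCD·CCD·A·CCD·CCD·CCD·A·CCD·CCD·A·CCD·CCD·A·CCD·CCD·CCD·A·CCD·CCD·A·CCD·CCD·CCD·A·CCD·CCD·A·CCD·CCD·A·CCD·BD·A·CCD·CCD·CCD·A·CCD·CCD·A·CCD·CCD·A·CCD·CCD·CCD·A·CCD·CCD·A·CCD·CCD·CCD·A·CCD·CCD·A·CCD·CCD·CCD·A·CCD·CCD·A·CCD·CCD·A·CCD·CCD·CCD·A·CCD·CCD·A·CCD·CCD·CCD·A·CCD·CCD·A·CCD·CCD·A·CCD
    A ↦ CCD
    B ↦ BD
    C ↦ CCD
    D ↦ A

A->CCD, B->BD, C->CCD, D->A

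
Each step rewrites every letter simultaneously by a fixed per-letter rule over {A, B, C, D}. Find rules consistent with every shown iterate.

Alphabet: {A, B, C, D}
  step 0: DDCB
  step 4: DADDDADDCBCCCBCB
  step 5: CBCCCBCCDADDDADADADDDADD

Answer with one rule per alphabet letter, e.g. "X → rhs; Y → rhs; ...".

  step 4 ⇒ step 5: DADDDADDCBCCCBCB ⇒ C·B·C·C·C·B·C·C·DA·DD·DA·DA·DA·DD·DA·DD
    A ↦ B
    B ↦ DD
    C ↦ DA
    D ↦ C

A->B, B->DD, C->DA, D->C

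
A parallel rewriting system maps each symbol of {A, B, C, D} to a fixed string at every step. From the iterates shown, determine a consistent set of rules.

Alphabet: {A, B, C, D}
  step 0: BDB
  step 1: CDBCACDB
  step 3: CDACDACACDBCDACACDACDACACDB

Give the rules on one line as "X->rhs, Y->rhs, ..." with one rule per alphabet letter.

  step 0 ⇒ step 1: BDB ⇒ CDB·CA·CDB
    B ↦ CDB
    D ↦ CA
    A ↦ CD  (constrained at step 1)
    C ↦ A  (constrained at step 1)

A->CD, B->CDB, C->A, D->CA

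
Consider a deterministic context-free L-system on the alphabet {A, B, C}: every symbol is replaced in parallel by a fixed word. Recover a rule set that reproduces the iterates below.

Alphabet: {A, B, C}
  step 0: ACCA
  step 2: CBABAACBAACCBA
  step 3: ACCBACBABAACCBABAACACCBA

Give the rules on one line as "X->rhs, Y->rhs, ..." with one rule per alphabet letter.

A->BA, B->C, C->AC

  step 2 ⇒ step 3: CBABAACBAACCBA ⇒ AC·C·BA·C·BA·BA·AC·C·BA·BA·AC·AC·C·BA
    A ↦ BA
    B ↦ C
    C ↦ AC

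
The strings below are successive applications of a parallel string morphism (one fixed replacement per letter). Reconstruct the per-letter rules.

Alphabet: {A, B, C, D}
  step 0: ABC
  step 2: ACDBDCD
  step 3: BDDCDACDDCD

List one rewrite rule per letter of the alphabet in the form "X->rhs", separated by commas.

A->BD, B->A, C->D, D->CD

  step 2 ⇒ step 3: ACDBDCD ⇒ BD·D·CD·A·CD·D·CD
    A ↦ BD
    B ↦ A
    C ↦ D
    D ↦ CD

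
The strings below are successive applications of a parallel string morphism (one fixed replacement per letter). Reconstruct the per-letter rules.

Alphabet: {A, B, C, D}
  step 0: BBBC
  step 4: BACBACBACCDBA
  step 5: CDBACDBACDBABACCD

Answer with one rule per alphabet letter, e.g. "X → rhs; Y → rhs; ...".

  step 4 ⇒ step 5: BACBACBACCDBA ⇒ C·D·BA·C·D·BA·C·D·BA·BA·C·C·D
    A ↦ D
    B ↦ C
    C ↦ BA
    D ↦ C

A->D, B->C, C->BA, D->C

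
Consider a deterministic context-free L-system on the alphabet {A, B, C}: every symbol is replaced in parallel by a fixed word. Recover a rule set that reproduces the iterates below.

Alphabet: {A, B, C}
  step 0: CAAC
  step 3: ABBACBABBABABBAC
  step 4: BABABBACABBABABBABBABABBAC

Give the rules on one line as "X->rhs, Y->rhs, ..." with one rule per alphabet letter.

A->B, B->AB, C->AC

  step 3 ⇒ step 4: ABBACBABBABABBAC ⇒ B·AB·AB·B·AC·AB·B·AB·AB·B·AB·B·AB·AB·B·AC
    A ↦ B
    B ↦ AB
    C ↦ AC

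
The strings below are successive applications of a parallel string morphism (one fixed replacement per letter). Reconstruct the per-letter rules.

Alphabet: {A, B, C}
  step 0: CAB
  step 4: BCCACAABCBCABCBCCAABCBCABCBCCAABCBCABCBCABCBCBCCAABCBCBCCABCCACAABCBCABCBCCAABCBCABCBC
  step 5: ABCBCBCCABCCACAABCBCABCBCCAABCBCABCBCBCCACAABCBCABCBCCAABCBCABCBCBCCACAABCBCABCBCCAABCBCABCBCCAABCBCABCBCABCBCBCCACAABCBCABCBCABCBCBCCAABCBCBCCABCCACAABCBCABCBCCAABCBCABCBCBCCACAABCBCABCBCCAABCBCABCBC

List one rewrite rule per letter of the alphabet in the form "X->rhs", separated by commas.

A->CA, B->ABC, C->BC

  step 4 ⇒ step 5: BCCACAABCBCABCBCCAABCBCABCBCCAABCBCABCBCABCBCBCCAABCBCBCCABCCACAABCBCABCBCCAABCBCABCBC ⇒ ABC·BC·BC·CA·BC·CA·CA·ABC·BC·ABC·BC·CA·ABC·BC·ABC·BC·BC·CA·CA·ABC·BC·ABC·BC·CA·ABC·BC·ABC·BC·BC·CA·CA·ABC·BC·ABC·BC·CA·ABC·BC·ABC·BC·CA·ABC·BC·ABC·BC·ABC·BC·BC·CA·CA·ABC·BC·ABC·BC·ABC·BC·BC·CA·ABC·BC·BC·CA·BC·CA·CA·ABC·BC·ABC·BC·CA·ABC·BC·ABC·BC·BC·CA·CA·ABC·BC·ABC·BC·CA·ABC·BC·ABC·BC
    A ↦ CA
    B ↦ ABC
    C ↦ BC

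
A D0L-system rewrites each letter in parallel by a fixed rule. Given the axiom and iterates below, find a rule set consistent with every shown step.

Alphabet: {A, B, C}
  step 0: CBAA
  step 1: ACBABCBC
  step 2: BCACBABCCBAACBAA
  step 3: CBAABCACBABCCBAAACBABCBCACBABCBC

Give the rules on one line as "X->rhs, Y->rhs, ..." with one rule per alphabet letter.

  step 2 ⇒ step 3: BCACBABCCBAACBAA ⇒ CBA·A·BC·A·CBA·BC·CBA·A·A·CBA·BC·BC·A·CBA·BC·BC
    A ↦ BC
    B ↦ CBA
    C ↦ A

A->BC, B->CBA, C->A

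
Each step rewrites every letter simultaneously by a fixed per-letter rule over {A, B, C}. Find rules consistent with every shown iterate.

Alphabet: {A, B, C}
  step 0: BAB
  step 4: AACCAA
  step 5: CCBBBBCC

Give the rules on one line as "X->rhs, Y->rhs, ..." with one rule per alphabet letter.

A->C, B->A, C->BB

  step 4 ⇒ step 5: AACCAA ⇒ C·C·BB·BB·C·C
    A ↦ C
    C ↦ BB
    B ↦ A  (constrained at step 0)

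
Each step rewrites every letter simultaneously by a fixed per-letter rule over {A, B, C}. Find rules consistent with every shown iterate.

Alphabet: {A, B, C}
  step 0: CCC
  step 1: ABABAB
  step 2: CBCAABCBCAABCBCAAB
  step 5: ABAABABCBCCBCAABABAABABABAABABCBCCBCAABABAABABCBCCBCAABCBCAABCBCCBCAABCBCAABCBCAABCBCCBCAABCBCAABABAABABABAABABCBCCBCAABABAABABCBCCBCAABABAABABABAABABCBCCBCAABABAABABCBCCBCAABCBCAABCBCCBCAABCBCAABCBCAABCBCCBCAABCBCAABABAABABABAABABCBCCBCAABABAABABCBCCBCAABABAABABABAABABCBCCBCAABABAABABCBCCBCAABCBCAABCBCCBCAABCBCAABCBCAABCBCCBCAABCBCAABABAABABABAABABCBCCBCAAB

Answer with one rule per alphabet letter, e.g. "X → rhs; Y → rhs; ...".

A->CBC, B->AAB, C->AB

  step 1 ⇒ step 2: ABABAB ⇒ CBC·AAB·CBC·AAB·CBC·AAB
    A ↦ CBC
    B ↦ AAB
  step 0 ⇒ step 1: CCC ⇒ AB·AB·AB
    C ↦ AB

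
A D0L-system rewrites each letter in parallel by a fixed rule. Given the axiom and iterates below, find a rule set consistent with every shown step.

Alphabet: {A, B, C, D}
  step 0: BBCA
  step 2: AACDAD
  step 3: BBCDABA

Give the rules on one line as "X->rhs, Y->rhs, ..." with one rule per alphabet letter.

A->B, B->D, C->CD, D->A

  step 2 ⇒ step 3: AACDAD ⇒ B·B·CD·A·B·A
    A ↦ B
    C ↦ CD
    D ↦ A
    B ↦ D  (constrained at step 0)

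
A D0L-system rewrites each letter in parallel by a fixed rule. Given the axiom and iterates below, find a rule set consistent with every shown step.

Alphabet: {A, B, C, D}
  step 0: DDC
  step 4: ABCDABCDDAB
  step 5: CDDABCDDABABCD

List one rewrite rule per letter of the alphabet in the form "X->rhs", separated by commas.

  step 4 ⇒ step 5: ABCDABCDDAB ⇒ C·D·D·AB·C·D·D·AB·AB·C·D
    A ↦ C
    B ↦ D
    C ↦ D
    D ↦ AB

A->C, B->D, C->D, D->AB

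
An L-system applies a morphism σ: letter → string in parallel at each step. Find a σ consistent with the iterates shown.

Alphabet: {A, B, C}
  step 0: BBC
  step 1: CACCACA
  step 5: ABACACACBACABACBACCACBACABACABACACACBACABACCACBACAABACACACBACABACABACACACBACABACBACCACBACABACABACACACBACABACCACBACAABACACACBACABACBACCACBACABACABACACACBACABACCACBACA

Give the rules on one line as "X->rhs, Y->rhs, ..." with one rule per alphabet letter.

A->BAC, B->CAC, C->A

  step 0 ⇒ step 1: BBC ⇒ CAC·CAC·A
    B ↦ CAC
    C ↦ A
    A ↦ BAC  (constrained at step 1)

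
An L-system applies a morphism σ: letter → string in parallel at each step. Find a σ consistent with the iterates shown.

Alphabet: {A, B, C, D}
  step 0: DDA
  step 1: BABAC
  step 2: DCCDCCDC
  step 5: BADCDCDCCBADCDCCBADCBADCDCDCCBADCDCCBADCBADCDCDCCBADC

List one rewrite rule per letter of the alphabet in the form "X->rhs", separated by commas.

  step 1 ⇒ step 2: BABAC ⇒ DC·C·DC·C·DC
    A ↦ C
    B ↦ DC
    C ↦ DC
  step 0 ⇒ step 1: DDA ⇒ BA·BA·C
    D ↦ BA

A->C, B->DC, C->DC, D->BA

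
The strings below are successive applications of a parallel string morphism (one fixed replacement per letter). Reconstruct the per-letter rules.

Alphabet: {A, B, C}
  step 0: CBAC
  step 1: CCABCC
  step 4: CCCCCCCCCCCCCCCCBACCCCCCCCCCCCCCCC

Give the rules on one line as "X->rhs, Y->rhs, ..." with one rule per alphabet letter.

  step 0 ⇒ step 1: CBAC ⇒ CC·A·B·CC
    A ↦ B
    B ↦ A
    C ↦ CC

A->B, B->A, C->CC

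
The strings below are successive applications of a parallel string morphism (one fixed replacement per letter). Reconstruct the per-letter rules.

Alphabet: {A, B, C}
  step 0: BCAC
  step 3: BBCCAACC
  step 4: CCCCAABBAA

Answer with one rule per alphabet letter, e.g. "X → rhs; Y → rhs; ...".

A->B, B->CC, C->A

  step 3 ⇒ step 4: BBCCAACC ⇒ CC·CC·A·A·B·B·A·A
    A ↦ B
    B ↦ CC
    C ↦ A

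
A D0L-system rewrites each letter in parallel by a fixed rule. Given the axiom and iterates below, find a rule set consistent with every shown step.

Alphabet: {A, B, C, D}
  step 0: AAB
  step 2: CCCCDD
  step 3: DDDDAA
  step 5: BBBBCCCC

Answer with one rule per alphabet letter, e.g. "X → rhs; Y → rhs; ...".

  step 2 ⇒ step 3: CCCCDD ⇒ D·D·D·D·A·A
    C ↦ D
    D ↦ A
    A ↦ B  (constrained at step 0)
    B ↦ CC  (constrained at step 0)

A->B, B->CC, C->D, D->A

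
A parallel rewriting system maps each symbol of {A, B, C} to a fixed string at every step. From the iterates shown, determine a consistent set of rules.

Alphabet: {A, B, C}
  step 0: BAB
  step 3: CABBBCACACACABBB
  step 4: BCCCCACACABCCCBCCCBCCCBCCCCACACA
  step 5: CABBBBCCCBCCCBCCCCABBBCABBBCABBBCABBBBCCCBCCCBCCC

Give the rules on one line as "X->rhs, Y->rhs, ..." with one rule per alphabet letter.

A->CCC, B->CA, C->B

  step 4 ⇒ step 5: BCCCCACACABCCCBCCCBCCCBCCCCACACA ⇒ CA·B·B·B·B·CCC·B·CCC·B·CCC·CA·B·B·B·CA·B·B·B·CA·B·B·B·CA·B·B·B·B·CCC·B·CCC·B·CCC
    A ↦ CCC
    B ↦ CA
    C ↦ B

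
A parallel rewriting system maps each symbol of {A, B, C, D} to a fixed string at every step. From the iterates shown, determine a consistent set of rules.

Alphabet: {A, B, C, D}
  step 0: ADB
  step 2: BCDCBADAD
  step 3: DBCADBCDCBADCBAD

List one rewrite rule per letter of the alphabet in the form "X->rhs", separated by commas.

A->CB, B->D, C->BC, D->AD

  step 2 ⇒ step 3: BCDCBADAD ⇒ D·BC·AD·BC·D·CB·AD·CB·AD
    A ↦ CB
    B ↦ D
    C ↦ BC
    D ↦ AD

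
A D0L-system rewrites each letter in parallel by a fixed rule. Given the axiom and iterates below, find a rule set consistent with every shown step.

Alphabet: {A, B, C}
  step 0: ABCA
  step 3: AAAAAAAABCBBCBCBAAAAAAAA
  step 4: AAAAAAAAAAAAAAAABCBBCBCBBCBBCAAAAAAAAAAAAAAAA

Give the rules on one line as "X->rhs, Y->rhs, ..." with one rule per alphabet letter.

A->AA, B->BC, C->B

  step 3 ⇒ step 4: AAAAAAAABCBBCBCBAAAAAAAA ⇒ AA·AA·AA·AA·AA·AA·AA·AA·BC·B·BC·BC·B·BC·B·BC·AA·AA·AA·AA·AA·AA·AA·AA
    A ↦ AA
    B ↦ BC
    C ↦ B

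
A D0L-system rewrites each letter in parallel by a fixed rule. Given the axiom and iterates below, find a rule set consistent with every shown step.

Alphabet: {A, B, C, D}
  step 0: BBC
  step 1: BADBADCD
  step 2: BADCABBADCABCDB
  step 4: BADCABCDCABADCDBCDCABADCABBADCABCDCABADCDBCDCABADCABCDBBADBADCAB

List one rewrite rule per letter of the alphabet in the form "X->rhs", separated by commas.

  step 1 ⇒ step 2: BADBADCD ⇒ BAD·CA·B·BAD·CA·B·CD·B
    A ↦ CA
    B ↦ BAD
    C ↦ CD
    D ↦ B

A->CA, B->BAD, C->CD, D->B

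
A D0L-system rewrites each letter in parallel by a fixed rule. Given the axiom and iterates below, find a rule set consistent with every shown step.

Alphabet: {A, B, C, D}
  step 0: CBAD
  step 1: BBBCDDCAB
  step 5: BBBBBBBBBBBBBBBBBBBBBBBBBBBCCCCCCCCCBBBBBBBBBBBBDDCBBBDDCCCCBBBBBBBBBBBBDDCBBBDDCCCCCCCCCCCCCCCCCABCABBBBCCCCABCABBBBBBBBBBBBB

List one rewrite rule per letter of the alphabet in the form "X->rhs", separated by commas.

  step 0 ⇒ step 1: CBAD ⇒ BBB·C·DD·CAB
    A ↦ DD
    B ↦ C
    C ↦ BBB
    D ↦ CAB

A->DD, B->C, C->BBB, D->CAB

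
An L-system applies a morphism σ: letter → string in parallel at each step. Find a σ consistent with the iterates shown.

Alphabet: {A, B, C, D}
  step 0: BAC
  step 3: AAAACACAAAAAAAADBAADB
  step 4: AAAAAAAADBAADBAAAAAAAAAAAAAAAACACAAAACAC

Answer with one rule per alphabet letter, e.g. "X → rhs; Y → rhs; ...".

A->AA, B->AC, C->DB, D->C

  step 3 ⇒ step 4: AAAACACAAAAAAAADBAADB ⇒ AA·AA·AA·AA·DB·AA·DB·AA·AA·AA·AA·AA·AA·AA·AA·C·AC·AA·AA·C·AC
    A ↦ AA
    B ↦ AC
    C ↦ DB
    D ↦ C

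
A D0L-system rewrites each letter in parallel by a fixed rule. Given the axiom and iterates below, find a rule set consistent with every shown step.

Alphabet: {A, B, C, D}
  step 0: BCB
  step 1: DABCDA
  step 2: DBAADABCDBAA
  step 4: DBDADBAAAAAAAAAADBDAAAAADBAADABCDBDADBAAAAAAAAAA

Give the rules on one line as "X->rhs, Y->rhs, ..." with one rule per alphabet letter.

  step 1 ⇒ step 2: DABCDA ⇒ DB·AA·DA·BC·DB·AA
    A ↦ AA
    B ↦ DA
    C ↦ BC
    D ↦ DB

A->AA, B->DA, C->BC, D->DB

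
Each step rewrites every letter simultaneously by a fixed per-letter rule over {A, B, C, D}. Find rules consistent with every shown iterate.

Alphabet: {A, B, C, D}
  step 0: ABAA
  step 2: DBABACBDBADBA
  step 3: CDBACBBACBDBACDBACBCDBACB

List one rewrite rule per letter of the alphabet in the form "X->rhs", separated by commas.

A->CB, B->BA, C->D, D->CD

  step 2 ⇒ step 3: DBABACBDBADBA ⇒ CD·BA·CB·BA·CB·D·BA·CD·BA·CB·CD·BA·CB
    A ↦ CB
    B ↦ BA
    C ↦ D
    D ↦ CD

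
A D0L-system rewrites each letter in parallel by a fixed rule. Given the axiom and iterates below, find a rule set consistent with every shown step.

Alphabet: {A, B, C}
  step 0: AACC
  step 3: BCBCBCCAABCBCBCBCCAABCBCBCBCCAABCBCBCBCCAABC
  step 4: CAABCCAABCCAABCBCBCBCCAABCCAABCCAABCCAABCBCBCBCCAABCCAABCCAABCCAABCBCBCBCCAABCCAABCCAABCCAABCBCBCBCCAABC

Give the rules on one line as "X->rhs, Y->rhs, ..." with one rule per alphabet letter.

  step 3 ⇒ step 4: BCBCBCCAABCBCBCBCCAABCBCBCBCCAABCBCBCBCCAABC ⇒ CAA·BC·CAA·BC·CAA·BC·BC·BC·BC·CAA·BC·CAA·BC·CAA·BC·CAA·BC·BC·BC·BC·CAA·BC·CAA·BC·CAA·BC·CAA·BC·BC·BC·BC·CAA·BC·CAA·BC·CAA·BC·CAA·BC·BC·BC·BC·CAA·BC
    A ↦ BC
    B ↦ CAA
    C ↦ BC

A->BC, B->CAA, C->BC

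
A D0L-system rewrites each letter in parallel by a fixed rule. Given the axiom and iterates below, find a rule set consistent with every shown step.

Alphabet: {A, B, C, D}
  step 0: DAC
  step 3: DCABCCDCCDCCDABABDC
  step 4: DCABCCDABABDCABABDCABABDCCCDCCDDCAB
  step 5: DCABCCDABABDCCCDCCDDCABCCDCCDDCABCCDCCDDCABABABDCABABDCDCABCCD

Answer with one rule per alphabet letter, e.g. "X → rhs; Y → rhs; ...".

A->CC, B->D, C->AB, D->DC

  step 4 ⇒ step 5: DCABCCDABABDCABABDCABABDCCCDCCDDCAB ⇒ DC·AB·CC·D·AB·AB·DC·CC·D·CC·D·DC·AB·CC·D·CC·D·DC·AB·CC·D·CC·D·DC·AB·AB·AB·DC·AB·AB·DC·DC·AB·CC·D
    A ↦ CC
    B ↦ D
    C ↦ AB
    D ↦ DC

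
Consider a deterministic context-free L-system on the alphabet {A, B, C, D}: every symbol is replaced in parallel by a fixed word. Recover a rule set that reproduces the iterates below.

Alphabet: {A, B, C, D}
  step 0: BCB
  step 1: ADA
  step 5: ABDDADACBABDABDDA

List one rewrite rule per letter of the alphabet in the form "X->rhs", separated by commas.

  step 0 ⇒ step 1: BCB ⇒ A·D·A
    B ↦ A
    C ↦ D
    A ↦ CB  (constrained at step 1)
    D ↦ BD  (constrained at step 1)

A->CB, B->A, C->D, D->BD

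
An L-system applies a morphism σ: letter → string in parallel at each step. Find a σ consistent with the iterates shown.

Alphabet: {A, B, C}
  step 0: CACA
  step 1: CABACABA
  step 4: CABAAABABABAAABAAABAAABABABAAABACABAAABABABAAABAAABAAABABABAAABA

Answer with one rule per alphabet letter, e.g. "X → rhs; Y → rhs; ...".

  step 0 ⇒ step 1: CACA ⇒ CA·BA·CA·BA
    A ↦ BA
    C ↦ CA
    B ↦ AA  (constrained at step 1)

A->BA, B->AA, C->CA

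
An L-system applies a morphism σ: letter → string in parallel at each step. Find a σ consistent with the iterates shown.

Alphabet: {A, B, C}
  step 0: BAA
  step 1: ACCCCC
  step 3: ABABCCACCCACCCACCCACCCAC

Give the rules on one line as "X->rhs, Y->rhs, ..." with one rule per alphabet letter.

A->CC, B->AC, C->AB

  step 0 ⇒ step 1: BAA ⇒ AC·CC·CC
    A ↦ CC
    B ↦ AC
    C ↦ AB  (constrained at step 1)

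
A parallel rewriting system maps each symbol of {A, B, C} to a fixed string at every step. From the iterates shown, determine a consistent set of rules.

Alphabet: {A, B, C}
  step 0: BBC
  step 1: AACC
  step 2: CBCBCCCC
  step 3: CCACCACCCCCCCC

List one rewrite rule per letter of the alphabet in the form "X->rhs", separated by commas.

A->CB, B->A, C->CC

  step 2 ⇒ step 3: CBCBCCCC ⇒ CC·A·CC·A·CC·CC·CC·CC
    B ↦ A
    C ↦ CC
  step 1 ⇒ step 2: AACC ⇒ CB·CB·CC·CC
    A ↦ CB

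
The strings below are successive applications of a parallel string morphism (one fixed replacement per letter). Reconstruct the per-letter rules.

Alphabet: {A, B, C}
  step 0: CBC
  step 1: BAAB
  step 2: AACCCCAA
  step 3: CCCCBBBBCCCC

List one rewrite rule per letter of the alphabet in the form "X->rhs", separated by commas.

A->CC, B->AA, C->B

  step 2 ⇒ step 3: AACCCCAA ⇒ CC·CC·B·B·B·B·CC·CC
    A ↦ CC
    C ↦ B
  step 0 ⇒ step 1: CBC ⇒ B·AA·B
    B ↦ AA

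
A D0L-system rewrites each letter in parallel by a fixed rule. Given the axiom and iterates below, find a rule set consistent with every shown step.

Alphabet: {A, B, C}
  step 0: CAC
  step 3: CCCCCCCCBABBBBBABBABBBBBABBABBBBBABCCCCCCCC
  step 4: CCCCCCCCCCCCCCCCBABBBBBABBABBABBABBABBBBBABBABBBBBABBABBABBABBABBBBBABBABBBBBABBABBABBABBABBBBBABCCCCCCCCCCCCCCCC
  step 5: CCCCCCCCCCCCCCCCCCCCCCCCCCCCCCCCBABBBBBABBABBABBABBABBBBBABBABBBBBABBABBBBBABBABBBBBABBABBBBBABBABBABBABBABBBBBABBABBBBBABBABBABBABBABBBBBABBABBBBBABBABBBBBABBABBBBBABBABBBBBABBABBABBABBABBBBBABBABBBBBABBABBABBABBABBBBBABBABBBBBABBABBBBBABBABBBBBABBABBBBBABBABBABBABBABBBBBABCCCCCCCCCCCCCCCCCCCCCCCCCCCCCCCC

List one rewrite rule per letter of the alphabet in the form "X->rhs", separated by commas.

A->BBB, B->BAB, C->CC

  step 4 ⇒ step 5: CCCCCCCCCCCCCCCCBABBBBBABBABBABBABBABBBBBABBABBBBBABBABBABBABBABBBBBABBABBBBBABBABBABBABBABBBBBABCCCCCCCCCCCCCCCC ⇒ CC·CC·CC·CC·CC·CC·CC·CC·CC·CC·CC·CC·CC·CC·CC·CC·BAB·BBB·BAB·BAB·BAB·BAB·BAB·BBB·BAB·BAB·BBB·BAB·BAB·BBB·BAB·BAB·BBB·BAB·BAB·BBB·BAB·BAB·BAB·BAB·BAB·BBB·BAB·BAB·BBB·BAB·BAB·BAB·BAB·BAB·BBB·BAB·BAB·BBB·BAB·BAB·BBB·BAB·BAB·BBB·BAB·BAB·BBB·BAB·BAB·BAB·BAB·BAB·BBB·BAB·BAB·BBB·BAB·BAB·BAB·BAB·BAB·BBB·BAB·BAB·BBB·BAB·BAB·BBB·BAB·BAB·BBB·BAB·BAB·BBB·BAB·BAB·BAB·BAB·BAB·BBB·BAB·CC·CC·CC·CC·CC·CC·CC·CC·CC·CC·CC·CC·CC·CC·CC·CC
    A ↦ BBB
    B ↦ BAB
    C ↦ CC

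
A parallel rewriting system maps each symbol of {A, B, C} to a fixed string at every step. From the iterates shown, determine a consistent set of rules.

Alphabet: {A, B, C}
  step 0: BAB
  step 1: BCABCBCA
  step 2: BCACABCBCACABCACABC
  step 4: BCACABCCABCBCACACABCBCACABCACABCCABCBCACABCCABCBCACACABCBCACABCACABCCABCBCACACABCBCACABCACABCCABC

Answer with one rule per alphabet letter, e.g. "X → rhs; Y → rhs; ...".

  step 1 ⇒ step 2: BCABCBCA ⇒ BCA·CA·BC·BCA·CA·BCA·CA·BC
    A ↦ BC
    B ↦ BCA
    C ↦ CA

A->BC, B->BCA, C->CA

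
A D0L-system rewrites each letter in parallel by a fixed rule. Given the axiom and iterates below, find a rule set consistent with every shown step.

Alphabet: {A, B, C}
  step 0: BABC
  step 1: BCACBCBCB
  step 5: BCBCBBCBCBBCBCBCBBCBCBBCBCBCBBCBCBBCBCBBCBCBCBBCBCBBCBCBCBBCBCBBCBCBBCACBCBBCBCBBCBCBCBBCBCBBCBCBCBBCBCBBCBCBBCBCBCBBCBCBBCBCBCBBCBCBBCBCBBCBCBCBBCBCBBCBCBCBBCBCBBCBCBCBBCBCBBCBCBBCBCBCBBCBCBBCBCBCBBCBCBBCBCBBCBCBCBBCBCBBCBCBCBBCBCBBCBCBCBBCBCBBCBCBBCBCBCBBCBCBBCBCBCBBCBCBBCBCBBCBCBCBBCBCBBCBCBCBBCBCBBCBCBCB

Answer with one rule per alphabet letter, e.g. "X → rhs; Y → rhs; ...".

A->AC, B->BC, C->BCB

  step 0 ⇒ step 1: BABC ⇒ BC·AC·BC·BCB
    A ↦ AC
    B ↦ BC
    C ↦ BCB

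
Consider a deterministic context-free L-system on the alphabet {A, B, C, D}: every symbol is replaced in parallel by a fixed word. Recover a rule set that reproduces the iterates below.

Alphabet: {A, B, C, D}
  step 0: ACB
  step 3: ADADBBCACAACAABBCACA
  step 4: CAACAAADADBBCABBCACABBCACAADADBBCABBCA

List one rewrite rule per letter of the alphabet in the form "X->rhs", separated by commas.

A->CA, B->AD, C->BB, D->A

  step 3 ⇒ step 4: ADADBBCACAACAABBCACA ⇒ CA·A·CA·A·AD·AD·BB·CA·BB·CA·CA·BB·CA·CA·AD·AD·BB·CA·BB·CA
    A ↦ CA
    B ↦ AD
    C ↦ BB
    D ↦ A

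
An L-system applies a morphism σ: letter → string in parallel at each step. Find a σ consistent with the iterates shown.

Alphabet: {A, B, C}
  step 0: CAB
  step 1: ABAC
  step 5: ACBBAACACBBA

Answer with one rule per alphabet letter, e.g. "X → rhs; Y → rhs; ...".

A->B, B->AC, C->A

  step 0 ⇒ step 1: CAB ⇒ A·B·AC
    A ↦ B
    B ↦ AC
    C ↦ A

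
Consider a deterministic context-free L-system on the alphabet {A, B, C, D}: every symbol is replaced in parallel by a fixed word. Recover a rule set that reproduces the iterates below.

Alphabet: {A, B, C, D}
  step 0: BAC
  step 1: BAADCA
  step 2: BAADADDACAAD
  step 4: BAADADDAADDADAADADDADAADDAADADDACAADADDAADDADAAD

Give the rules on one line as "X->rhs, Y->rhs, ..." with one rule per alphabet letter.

  step 1 ⇒ step 2: BAADCA ⇒ BA·AD·AD·DA·CA·AD
    A ↦ AD
    B ↦ BA
    C ↦ CA
    D ↦ DA

A->AD, B->BA, C->CA, D->DA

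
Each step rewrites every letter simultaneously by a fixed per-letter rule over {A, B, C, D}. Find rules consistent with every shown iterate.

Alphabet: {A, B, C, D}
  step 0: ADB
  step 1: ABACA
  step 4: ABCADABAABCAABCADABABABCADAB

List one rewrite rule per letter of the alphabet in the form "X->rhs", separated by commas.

  step 0 ⇒ step 1: ADB ⇒ AB·A·CA
    A ↦ AB
    B ↦ CA
    D ↦ A
    C ↦ D  (constrained at step 1)

A->AB, B->CA, C->D, D->A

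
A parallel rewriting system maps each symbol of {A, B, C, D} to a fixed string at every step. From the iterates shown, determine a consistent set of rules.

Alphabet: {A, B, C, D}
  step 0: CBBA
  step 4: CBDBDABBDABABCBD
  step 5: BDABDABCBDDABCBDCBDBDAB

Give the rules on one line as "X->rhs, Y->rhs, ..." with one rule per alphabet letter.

A->CB, B->D, C->B, D->AB

  step 4 ⇒ step 5: CBDBDABBDABABCBD ⇒ B·D·AB·D·AB·CB·D·D·AB·CB·D·CB·D·B·D·AB
    A ↦ CB
    B ↦ D
    C ↦ B
    D ↦ AB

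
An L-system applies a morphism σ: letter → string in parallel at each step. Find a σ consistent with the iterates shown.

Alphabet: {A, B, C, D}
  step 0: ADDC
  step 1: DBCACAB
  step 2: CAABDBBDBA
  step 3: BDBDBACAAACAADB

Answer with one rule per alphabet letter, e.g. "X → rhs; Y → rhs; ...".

A->DB, B->A, C->B, D->CA

  step 2 ⇒ step 3: CAABDBBDBA ⇒ B·DB·DB·A·CA·A·A·CA·A·DB
    A ↦ DB
    B ↦ A
    C ↦ B
    D ↦ CA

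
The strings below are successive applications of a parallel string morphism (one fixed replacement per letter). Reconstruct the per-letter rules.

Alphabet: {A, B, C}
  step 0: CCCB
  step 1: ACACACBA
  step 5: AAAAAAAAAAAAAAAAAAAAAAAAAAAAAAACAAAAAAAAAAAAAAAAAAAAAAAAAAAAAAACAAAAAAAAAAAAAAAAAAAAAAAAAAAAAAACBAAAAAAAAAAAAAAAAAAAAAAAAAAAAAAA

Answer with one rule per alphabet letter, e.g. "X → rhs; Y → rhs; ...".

A->AA, B->BA, C->AC

  step 0 ⇒ step 1: CCCB ⇒ AC·AC·AC·BA
    B ↦ BA
    C ↦ AC
    A ↦ AA  (constrained at step 1)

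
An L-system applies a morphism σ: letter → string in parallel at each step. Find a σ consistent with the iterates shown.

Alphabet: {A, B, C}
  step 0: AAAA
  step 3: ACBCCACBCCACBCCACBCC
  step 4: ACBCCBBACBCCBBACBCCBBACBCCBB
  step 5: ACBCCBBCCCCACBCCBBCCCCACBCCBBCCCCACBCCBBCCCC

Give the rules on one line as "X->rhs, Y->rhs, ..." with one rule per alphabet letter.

  step 4 ⇒ step 5: ACBCCBBACBCCBBACBCCBBACBCCBB ⇒ AC·B·CC·B·B·CC·CC·AC·B·CC·B·B·CC·CC·AC·B·CC·B·B·CC·CC·AC·B·CC·B·B·CC·CC
    A ↦ AC
    B ↦ CC
    C ↦ B

A->AC, B->CC, C->B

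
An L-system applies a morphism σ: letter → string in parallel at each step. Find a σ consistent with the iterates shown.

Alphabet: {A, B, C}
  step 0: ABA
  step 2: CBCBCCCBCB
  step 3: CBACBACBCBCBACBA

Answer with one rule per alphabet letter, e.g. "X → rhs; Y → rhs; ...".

A->CC, B->A, C->CB

  step 2 ⇒ step 3: CBCBCCCBCB ⇒ CB·A·CB·A·CB·CB·CB·A·CB·A
    B ↦ A
    C ↦ CB
    A ↦ CC  (constrained at step 0)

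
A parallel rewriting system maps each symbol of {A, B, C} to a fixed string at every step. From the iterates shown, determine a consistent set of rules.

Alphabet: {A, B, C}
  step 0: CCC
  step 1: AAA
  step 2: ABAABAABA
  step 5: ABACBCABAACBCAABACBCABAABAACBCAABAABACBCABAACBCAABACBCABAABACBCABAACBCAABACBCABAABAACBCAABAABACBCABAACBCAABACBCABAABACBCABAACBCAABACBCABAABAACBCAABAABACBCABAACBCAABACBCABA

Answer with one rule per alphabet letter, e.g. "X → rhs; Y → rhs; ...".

  step 1 ⇒ step 2: AAA ⇒ ABA·ABA·ABA
    A ↦ ABA
    B ↦ CBC  (constrained at step 2)
  step 0 ⇒ step 1: CCC ⇒ A·A·A
    C ↦ A

A->ABA, B->CBC, C->A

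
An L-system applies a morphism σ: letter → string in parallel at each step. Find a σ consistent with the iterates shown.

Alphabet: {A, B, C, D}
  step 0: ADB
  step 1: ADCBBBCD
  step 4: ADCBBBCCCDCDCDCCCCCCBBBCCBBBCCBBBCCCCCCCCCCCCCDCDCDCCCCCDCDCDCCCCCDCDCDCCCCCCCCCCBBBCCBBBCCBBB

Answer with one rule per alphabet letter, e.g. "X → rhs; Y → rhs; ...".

A->ADC, B->CD, C->CC, D->BBB

  step 0 ⇒ step 1: ADB ⇒ ADC·BBB·CD
    A ↦ ADC
    B ↦ CD
    D ↦ BBB
    C ↦ CC  (constrained at step 1)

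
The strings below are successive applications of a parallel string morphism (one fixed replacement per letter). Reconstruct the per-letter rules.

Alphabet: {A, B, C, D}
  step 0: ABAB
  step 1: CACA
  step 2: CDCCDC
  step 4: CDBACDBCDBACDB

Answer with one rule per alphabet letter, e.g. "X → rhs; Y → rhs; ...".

  step 1 ⇒ step 2: CACA ⇒ CD·C·CD·C
    A ↦ C
    C ↦ CD
  step 0 ⇒ step 1: ABAB ⇒ C·A·C·A
    B ↦ A
    D ↦ B  (constrained at step 2)

A->C, B->A, C->CD, D->B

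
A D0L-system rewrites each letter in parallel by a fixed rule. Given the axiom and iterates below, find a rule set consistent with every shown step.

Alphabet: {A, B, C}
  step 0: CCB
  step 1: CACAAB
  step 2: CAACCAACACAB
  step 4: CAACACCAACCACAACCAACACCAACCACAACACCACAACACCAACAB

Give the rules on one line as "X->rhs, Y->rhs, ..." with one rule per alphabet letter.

  step 1 ⇒ step 2: CACAAB ⇒ CA·AC·CA·AC·AC·AB
    A ↦ AC
    B ↦ AB
    C ↦ CA

A->AC, B->AB, C->CA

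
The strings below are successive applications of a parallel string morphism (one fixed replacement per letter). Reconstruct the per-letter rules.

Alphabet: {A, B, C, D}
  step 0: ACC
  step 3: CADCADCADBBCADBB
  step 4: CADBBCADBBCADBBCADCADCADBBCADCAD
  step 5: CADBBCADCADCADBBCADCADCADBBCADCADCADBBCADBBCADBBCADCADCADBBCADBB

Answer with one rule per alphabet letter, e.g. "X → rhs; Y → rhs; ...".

A->D, B->CAD, C->CA, D->BB

  step 4 ⇒ step 5: CADBBCADBBCADBBCADCADCADBBCADCAD ⇒ CA·D·BB·CAD·CAD·CA·D·BB·CAD·CAD·CA·D·BB·CAD·CAD·CA·D·BB·CA·D·BB·CA·D·BB·CAD·CAD·CA·D·BB·CA·D·BB
    A ↦ D
    B ↦ CAD
    C ↦ CA
    D ↦ BB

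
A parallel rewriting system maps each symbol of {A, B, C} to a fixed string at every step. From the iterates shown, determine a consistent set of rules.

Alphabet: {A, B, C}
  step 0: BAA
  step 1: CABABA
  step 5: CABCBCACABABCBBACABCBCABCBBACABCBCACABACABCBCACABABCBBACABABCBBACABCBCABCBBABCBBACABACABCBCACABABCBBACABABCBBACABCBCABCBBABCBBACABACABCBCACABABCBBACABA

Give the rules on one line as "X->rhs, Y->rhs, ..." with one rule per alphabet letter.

A->BA, B->CA, C->BCB

  step 0 ⇒ step 1: BAA ⇒ CA·BA·BA
    A ↦ BA
    B ↦ CA
    C ↦ BCB  (constrained at step 1)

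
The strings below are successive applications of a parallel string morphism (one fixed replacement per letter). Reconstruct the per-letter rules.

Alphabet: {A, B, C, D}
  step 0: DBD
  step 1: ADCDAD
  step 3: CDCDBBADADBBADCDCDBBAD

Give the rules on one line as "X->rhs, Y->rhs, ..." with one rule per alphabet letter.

A->BB, B->CD, C->D, D->AD

  step 0 ⇒ step 1: DBD ⇒ AD·CD·AD
    B ↦ CD
    D ↦ AD
    A ↦ BB  (constrained at step 1)
    C ↦ D  (constrained at step 1)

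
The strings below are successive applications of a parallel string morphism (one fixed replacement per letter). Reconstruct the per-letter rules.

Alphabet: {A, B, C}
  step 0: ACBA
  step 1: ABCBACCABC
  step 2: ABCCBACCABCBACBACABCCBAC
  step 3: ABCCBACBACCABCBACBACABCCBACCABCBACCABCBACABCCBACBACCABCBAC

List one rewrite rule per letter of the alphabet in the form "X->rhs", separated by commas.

A->ABC, B->C, C->BAC

  step 2 ⇒ step 3: ABCCBACCABCBACBACABCCBAC ⇒ ABC·C·BAC·BAC·C·ABC·BAC·BAC·ABC·C·BAC·C·ABC·BAC·C·ABC·BAC·ABC·C·BAC·BAC·C·ABC·BAC
    A ↦ ABC
    B ↦ C
    C ↦ BAC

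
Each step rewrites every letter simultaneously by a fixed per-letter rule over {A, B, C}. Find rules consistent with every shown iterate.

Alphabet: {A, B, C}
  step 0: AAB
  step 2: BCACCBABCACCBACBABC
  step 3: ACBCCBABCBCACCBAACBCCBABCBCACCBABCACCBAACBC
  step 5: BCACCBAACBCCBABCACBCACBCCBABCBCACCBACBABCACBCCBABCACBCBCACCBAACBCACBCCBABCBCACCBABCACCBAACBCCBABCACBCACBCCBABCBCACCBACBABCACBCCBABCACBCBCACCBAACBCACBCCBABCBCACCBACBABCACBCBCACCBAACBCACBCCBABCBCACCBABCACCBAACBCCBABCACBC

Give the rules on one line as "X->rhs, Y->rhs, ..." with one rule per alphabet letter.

A->CBA, B->AC, C->BC

  step 2 ⇒ step 3: BCACCBABCACCBACBABC ⇒ AC·BC·CBA·BC·BC·AC·CBA·AC·BC·CBA·BC·BC·AC·CBA·BC·AC·CBA·AC·BC
    A ↦ CBA
    B ↦ AC
    C ↦ BC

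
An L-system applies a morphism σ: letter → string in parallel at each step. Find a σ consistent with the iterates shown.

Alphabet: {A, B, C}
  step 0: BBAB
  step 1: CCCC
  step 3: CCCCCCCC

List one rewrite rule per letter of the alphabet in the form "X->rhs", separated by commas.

  step 0 ⇒ step 1: BBAB ⇒ C·C·C·C
    A ↦ C
    B ↦ C
    C ↦ BA  (constrained at step 1)

A->C, B->C, C->BA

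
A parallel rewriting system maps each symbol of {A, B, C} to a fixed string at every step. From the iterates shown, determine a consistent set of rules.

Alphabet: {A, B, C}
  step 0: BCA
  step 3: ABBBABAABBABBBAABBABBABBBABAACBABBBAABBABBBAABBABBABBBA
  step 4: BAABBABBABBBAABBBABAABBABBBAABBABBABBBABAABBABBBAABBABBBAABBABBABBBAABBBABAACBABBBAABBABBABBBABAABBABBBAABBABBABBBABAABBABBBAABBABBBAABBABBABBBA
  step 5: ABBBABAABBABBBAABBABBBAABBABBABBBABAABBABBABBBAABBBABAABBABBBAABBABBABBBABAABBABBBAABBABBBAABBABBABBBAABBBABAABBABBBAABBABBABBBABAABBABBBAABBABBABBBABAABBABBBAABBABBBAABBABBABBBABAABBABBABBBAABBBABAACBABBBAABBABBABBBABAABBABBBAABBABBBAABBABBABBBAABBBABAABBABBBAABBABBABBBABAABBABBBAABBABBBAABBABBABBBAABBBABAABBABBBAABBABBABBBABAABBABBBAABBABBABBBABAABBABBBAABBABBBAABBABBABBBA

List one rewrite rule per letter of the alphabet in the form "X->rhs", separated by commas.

A->BA, B->ABB, C->ACB

  step 4 ⇒ step 5: BAABBABBABBBAABBBABAABBABBBAABBABBABBBABAABBABBBAABBABBBAABBABBABBBAABBBABAACBABBBAABBABBABBBABAABBABBBAABBABBABBBABAABBABBBAABBABBBAABBABBABBBA ⇒ ABB·BA·BA·ABB·ABB·BA·ABB·ABB·BA·ABB·ABB·ABB·BA·BA·ABB·ABB·ABB·BA·ABB·BA·BA·ABB·ABB·BA·ABB·ABB·ABB·BA·BA·ABB·ABB·BA·ABB·ABB·BA·ABB·ABB·ABB·BA·ABB·BA·BA·ABB·ABB·BA·ABB·ABB·ABB·BA·BA·ABB·ABB·BA·ABB·ABB·ABB·BA·BA·ABB·ABB·BA·ABB·ABB·BA·ABB·ABB·ABB·BA·BA·ABB·ABB·ABB·BA·ABB·BA·BA·ACB·ABB·BA·ABB·ABB·ABB·BA·BA·ABB·ABB·BA·ABB·ABB·BA·ABB·ABB·ABB·BA·ABB·BA·BA·ABB·ABB·BA·ABB·ABB·ABB·BA·BA·ABB·ABB·BA·ABB·ABB·BA·ABB·ABB·ABB·BA·ABB·BA·BA·ABB·ABB·BA·ABB·ABB·ABB·BA·BA·ABB·ABB·BA·ABB·ABB·ABB·BA·BA·ABB·ABB·BA·ABB·ABB·BA·ABB·ABB·ABB·BA
    A ↦ BA
    B ↦ ABB
    C ↦ ACB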